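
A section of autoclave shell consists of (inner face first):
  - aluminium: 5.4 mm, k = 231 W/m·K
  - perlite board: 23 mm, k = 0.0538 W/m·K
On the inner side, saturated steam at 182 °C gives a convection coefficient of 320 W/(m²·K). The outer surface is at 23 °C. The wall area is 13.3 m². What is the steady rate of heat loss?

Thermal resistances in series:
R_inner film = 1/(h_i·A) = 1/(320×13.3) = 2.35×10^-4 K/W
R_aluminium = L/(kA) = 0.0054/(231×13.3) = 1.758×10^-6 K/W
R_perlite board = L/(kA) = 0.023/(0.0538×13.3) = 0.03214 K/W
R_total = 0.03238 K/W
Q = ΔT / R_total = 159 / 0.03238

Q ≈ 4910 W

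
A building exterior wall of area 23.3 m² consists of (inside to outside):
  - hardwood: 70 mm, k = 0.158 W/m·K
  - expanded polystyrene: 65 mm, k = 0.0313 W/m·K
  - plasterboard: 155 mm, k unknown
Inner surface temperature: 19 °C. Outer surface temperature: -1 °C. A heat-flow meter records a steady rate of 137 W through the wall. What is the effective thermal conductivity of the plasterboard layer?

Using the resistance-network approach (series):
R_hardwood = L/(kA) = 0.07/(0.158×23.3) = 0.01901 K/W
R_expanded polystyrene = L/(kA) = 0.065/(0.0313×23.3) = 0.08913 K/W
Sum of known resistances R_other = 0.1081 K/W
Total R = ΔT/Q = 20/137 = 0.146 K/W
R_plasterboard = R_total − R_other = 0.03784 K/W
k = L/(R·A) = 0.155/(0.03784×23.3)

k ≈ 0.176 W/(m·K)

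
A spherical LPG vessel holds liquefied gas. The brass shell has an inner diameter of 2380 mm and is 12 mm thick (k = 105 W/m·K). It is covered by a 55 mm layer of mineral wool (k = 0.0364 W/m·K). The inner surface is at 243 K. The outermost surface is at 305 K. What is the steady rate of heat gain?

Spherical conduction: R = (1/r_in − 1/r_out)/(4πk) per layer; series-sum.
R_brass shell = (1/1.19 − 1/1.202)/(4π×105) = 6.358×10^-6 K/W
R_mineral wool = (1/1.202 − 1/1.257)/(4π×0.0364) = 0.07958 K/W
R_total = 0.07959 K/W
Q = ΔT/R_total = 62/0.07959

Q ≈ 779 W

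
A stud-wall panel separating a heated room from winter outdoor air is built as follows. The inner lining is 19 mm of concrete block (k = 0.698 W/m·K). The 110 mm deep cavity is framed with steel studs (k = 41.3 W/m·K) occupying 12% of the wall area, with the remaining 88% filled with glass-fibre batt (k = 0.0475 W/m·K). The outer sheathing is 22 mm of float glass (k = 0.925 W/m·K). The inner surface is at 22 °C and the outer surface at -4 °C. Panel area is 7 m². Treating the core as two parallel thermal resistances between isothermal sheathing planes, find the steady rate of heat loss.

Sheathing layers in series; stud and cavity paths in parallel between them.
R_inner = 0.019/(0.698×7) = 0.003889 K/W
R_stud  = 0.11/(41.3×0.12×7) = 0.003171 K/W
R_cav   = 0.11/(0.0475×0.88×7) = 0.3759 K/W
1/R_core = 1/R_stud + 1/R_cav → R_core = 0.003144 K/W
R_outer = 0.022/(0.925×7) = 0.003398 K/W
R_total = 0.01043 K/W
Q = ΔT/R_total = 26/0.01043

Q ≈ 2490 W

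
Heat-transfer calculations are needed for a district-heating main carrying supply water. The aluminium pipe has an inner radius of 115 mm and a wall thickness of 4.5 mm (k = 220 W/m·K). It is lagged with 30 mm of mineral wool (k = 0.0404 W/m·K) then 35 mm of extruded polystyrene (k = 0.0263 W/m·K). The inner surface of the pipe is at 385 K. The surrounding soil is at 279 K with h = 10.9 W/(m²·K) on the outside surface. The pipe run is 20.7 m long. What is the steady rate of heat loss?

Q ≈ 982 W

Radial resistances (cylindrical: R_cond = ln(r_o/r_i)/(2πkL), R_conv = 1/(h·2πrL)):
R_aluminium pipe wall = ln(119.5/115)/(2π×220×20.7) = 1.341×10^-6 K/W
R_mineral wool = ln(149.5/119.5)/(2π×0.0404×20.7) = 0.04263 K/W
R_extruded polystyrene = ln(184.5/149.5)/(2π×0.0263×20.7) = 0.0615 K/W
R_outer film = 1/(h_o·2πr_oL) = 1/(10.9×2π×0.1845×20.7) = 0.003823 K/W
R_total = 0.1079 K/W
Q = ΔT/R_total = 106/0.1079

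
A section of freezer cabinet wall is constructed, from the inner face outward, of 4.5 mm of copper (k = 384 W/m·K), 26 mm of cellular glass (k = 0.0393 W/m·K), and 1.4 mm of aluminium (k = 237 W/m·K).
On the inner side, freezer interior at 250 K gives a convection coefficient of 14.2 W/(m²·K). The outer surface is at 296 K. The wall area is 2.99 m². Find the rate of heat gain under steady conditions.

Series thermal resistances:
R_inner film = 1/(h_i·A) = 1/(14.2×2.99) = 0.02355 K/W
R_copper = L/(kA) = 0.0045/(384×2.99) = 3.919×10^-6 K/W
R_cellular glass = L/(kA) = 0.026/(0.0393×2.99) = 0.2213 K/W
R_aluminium = L/(kA) = 0.0014/(237×2.99) = 1.976×10^-6 K/W
R_total = 0.2448 K/W
Q = ΔT / R_total = 46 / 0.2448

Q ≈ 188 W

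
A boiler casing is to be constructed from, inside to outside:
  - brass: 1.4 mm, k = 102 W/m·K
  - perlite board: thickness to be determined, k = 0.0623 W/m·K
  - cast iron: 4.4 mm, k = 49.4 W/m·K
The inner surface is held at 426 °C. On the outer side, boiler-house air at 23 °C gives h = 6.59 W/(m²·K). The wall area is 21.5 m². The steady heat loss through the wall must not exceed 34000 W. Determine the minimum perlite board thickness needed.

Series thermal resistances:
R_brass = L/(kA) = 0.0014/(102×21.5) = 6.384×10^-7 K/W
R_cast iron = L/(kA) = 0.0044/(49.4×21.5) = 4.143×10^-6 K/W
R_outer film = 1/(h_o·A) = 1/(6.59×21.5) = 0.007058 K/W
Sum of the known resistances R_other = 0.007063 K/W
Required total resistance R_tot = ΔT/Q_allow = 403/34000 = 0.01185 K/W
R_perlite board = R_tot − R_other = 0.00479 K/W
L = R·k·A = 0.00479×0.0623×21.5

L ≈ 6.42 mm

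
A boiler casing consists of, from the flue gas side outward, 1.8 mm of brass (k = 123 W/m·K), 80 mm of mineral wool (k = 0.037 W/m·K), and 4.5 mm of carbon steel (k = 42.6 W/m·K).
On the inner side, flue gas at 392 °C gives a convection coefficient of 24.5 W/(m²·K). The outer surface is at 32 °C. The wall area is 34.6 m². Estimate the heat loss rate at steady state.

Treating each layer as a thermal resistance in series:
R_inner film = 1/(h_i·A) = 1/(24.5×34.6) = 0.00118 K/W
R_brass = L/(kA) = 0.0018/(123×34.6) = 4.23×10^-7 K/W
R_mineral wool = L/(kA) = 0.08/(0.037×34.6) = 0.06249 K/W
R_carbon steel = L/(kA) = 0.0045/(42.6×34.6) = 3.053×10^-6 K/W
R_total = 0.06367 K/W
Q = ΔT / R_total = 360 / 0.06367

Q ≈ 5650 W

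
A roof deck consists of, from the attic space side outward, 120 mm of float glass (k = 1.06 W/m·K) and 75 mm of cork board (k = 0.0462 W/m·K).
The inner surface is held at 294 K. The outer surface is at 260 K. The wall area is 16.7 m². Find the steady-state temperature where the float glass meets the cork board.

T ≈ 292 K

Model the wall as resistances in series:
R_float glass = L/(kA) = 0.12/(1.06×16.7) = 0.006779 K/W
R_cork board = L/(kA) = 0.075/(0.0462×16.7) = 0.09721 K/W
R_total = 0.104 K/W;  Q = ΔT/R_total = 34/0.104 = 327 W
T_interface = T_inner − Q·ΣR(inner→interface) = 294 − 327×0.006779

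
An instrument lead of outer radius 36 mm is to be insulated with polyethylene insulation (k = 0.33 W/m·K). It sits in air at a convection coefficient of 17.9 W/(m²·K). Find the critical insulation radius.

r_cr ≈ 18.4 mm

For a cylinder r_cr = k/h = 0.33/17.9
r_cr = 18.4 mm; since the bare radius (36 mm) is above r_cr, any added insulation will reduce heat loss.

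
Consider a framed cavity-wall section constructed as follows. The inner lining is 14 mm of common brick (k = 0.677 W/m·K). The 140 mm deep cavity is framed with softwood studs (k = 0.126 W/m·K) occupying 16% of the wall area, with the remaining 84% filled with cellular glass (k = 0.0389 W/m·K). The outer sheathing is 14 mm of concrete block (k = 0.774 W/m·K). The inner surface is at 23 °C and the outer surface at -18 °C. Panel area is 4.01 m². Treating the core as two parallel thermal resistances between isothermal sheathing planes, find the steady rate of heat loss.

Q ≈ 61.2 W

Sheathing layers in series; stud and cavity paths in parallel between them.
R_inner = 0.014/(0.677×4.01) = 0.005157 K/W
R_stud  = 0.14/(0.126×0.16×4.01) = 1.732 K/W
R_cav   = 0.14/(0.0389×0.84×4.01) = 1.068 K/W
1/R_core = 1/R_stud + 1/R_cav → R_core = 0.6608 K/W
R_outer = 0.014/(0.774×4.01) = 0.004511 K/W
R_total = 0.6704 K/W
Q = ΔT/R_total = 41/0.6704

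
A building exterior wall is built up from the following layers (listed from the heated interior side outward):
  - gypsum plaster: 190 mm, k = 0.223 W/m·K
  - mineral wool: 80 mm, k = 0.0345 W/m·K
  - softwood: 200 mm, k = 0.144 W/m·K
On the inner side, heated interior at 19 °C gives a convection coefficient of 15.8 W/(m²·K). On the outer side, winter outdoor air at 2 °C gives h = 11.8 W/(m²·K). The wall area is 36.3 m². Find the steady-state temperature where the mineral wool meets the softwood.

Series thermal resistances:
R_inner film = 1/(h_i·A) = 1/(15.8×36.3) = 0.001744 K/W
R_gypsum plaster = L/(kA) = 0.19/(0.223×36.3) = 0.02347 K/W
R_mineral wool = L/(kA) = 0.08/(0.0345×36.3) = 0.06388 K/W
R_softwood = L/(kA) = 0.2/(0.144×36.3) = 0.03826 K/W
R_outer film = 1/(h_o·A) = 1/(11.8×36.3) = 0.002335 K/W
R_total = 0.1297 K/W;  Q = ΔT/R_total = 17/0.1297 = 131.1 W
T_interface = T_inner − Q·ΣR(inner→interface) = 19 − 131×0.0891

T ≈ 7.32 °C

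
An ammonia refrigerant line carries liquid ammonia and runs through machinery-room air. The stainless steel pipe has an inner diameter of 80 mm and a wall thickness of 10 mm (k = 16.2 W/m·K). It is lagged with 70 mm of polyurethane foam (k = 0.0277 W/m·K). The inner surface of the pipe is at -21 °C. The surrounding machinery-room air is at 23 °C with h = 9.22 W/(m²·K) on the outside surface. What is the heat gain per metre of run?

q′ ≈ 8.5 W/m

Treating each annulus and film as a series resistance:
R_stainless steel pipe wall = ln(50/40)/(2π×16.2×1) = 0.002192 K/W
R_polyurethane foam = ln(120/50)/(2π×0.0277×1) = 5.03 K/W
R_outer film = 1/(h_o·2πr_oL) = 1/(9.22×2π×0.12×1) = 0.1438 K/W
R_total = 5.176 K/W
Q = ΔT/R_total = 44/5.176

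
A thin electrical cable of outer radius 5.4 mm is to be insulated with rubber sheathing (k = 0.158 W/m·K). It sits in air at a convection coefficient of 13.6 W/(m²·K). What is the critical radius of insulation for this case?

r_cr ≈ 11.6 mm

For a cylinder r_cr = k/h = 0.158/13.6
r_cr = 11.6 mm; since the bare radius (5.4 mm) is below r_cr, adding a thin layer of insulation will *increase* heat loss.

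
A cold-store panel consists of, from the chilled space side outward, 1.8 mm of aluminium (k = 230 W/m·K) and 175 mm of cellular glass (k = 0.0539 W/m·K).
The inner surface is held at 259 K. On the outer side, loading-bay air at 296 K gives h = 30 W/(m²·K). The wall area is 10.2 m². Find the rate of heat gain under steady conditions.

Using the resistance-network approach (series):
R_aluminium = L/(kA) = 0.0018/(230×10.2) = 7.673×10^-7 K/W
R_cellular glass = L/(kA) = 0.175/(0.0539×10.2) = 0.3183 K/W
R_outer film = 1/(h_o·A) = 1/(30×10.2) = 0.003268 K/W
R_total = 0.3216 K/W
Q = ΔT / R_total = 37 / 0.3216

Q ≈ 115 W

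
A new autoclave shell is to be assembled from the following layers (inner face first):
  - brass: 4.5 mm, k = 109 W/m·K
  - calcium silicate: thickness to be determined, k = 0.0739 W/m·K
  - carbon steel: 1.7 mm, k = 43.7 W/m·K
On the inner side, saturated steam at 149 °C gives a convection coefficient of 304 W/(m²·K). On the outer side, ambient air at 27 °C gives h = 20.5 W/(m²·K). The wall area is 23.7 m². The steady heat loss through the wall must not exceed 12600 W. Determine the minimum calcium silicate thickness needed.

L ≈ 13.1 mm

Treating each layer as a thermal resistance in series:
R_inner film = 1/(h_i·A) = 1/(304×23.7) = 1.388×10^-4 K/W
R_brass = L/(kA) = 0.0045/(109×23.7) = 1.742×10^-6 K/W
R_carbon steel = L/(kA) = 0.0017/(43.7×23.7) = 1.641×10^-6 K/W
R_outer film = 1/(h_o·A) = 1/(20.5×23.7) = 0.002058 K/W
Sum of the known resistances R_other = 0.0022 K/W
Required total resistance R_tot = ΔT/Q_allow = 122/12600 = 0.009683 K/W
R_calcium silicate = R_tot − R_other = 0.007482 K/W
L = R·k·A = 0.007482×0.0739×23.7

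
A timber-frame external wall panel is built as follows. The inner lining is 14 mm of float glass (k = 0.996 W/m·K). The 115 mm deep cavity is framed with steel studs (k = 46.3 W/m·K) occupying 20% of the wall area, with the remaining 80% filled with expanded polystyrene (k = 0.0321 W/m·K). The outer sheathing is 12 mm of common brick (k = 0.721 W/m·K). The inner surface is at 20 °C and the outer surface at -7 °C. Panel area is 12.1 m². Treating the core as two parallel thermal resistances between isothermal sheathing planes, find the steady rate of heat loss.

Sheathing layers in series; stud and cavity paths in parallel between them.
R_inner = 0.014/(0.996×12.1) = 0.001162 K/W
R_stud  = 0.115/(46.3×0.2×12.1) = 0.001026 K/W
R_cav   = 0.115/(0.0321×0.8×12.1) = 0.3701 K/W
1/R_core = 1/R_stud + 1/R_cav → R_core = 0.001024 K/W
R_outer = 0.012/(0.721×12.1) = 0.001376 K/W
R_total = 0.003561 K/W
Q = ΔT/R_total = 27/0.003561

Q ≈ 7580 W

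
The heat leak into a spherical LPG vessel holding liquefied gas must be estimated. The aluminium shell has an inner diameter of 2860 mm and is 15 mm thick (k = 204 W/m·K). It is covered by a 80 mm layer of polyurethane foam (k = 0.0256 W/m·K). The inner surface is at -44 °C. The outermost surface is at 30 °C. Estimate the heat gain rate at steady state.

Radial (spherical) resistances in series:
R_aluminium shell = (1/1.43 − 1/1.445)/(4π×204) = 2.832×10^-6 K/W
R_polyurethane foam = (1/1.445 − 1/1.525)/(4π×0.0256) = 0.1129 K/W
R_total = 0.1129 K/W
Q = ΔT/R_total = 74/0.1129

Q ≈ 656 W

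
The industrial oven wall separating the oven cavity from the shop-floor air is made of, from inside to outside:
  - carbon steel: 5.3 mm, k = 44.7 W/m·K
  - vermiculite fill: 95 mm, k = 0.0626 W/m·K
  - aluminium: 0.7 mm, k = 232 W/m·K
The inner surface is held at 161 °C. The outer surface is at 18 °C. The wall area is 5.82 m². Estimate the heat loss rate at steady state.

Thermal resistances in series:
R_carbon steel = L/(kA) = 0.0053/(44.7×5.82) = 2.037×10^-5 K/W
R_vermiculite fill = L/(kA) = 0.095/(0.0626×5.82) = 0.2608 K/W
R_aluminium = L/(kA) = 0.0007/(232×5.82) = 5.184×10^-7 K/W
R_total = 0.2608 K/W
Q = ΔT / R_total = 143 / 0.2608

Q ≈ 548 W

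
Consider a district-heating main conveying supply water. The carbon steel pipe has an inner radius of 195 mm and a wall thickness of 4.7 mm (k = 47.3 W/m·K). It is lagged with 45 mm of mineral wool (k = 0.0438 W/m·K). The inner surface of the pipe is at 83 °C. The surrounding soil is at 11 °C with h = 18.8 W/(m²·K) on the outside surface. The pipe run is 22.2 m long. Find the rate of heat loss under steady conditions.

Treating each annulus and film as a series resistance:
R_carbon steel pipe wall = ln(199.7/195)/(2π×47.3×22.2) = 3.61×10^-6 K/W
R_mineral wool = ln(244.7/199.7)/(2π×0.0438×22.2) = 0.03326 K/W
R_outer film = 1/(h_o·2πr_oL) = 1/(18.8×2π×0.2447×22.2) = 0.001558 K/W
R_total = 0.03482 K/W
Q = ΔT/R_total = 72/0.03482

Q ≈ 2070 W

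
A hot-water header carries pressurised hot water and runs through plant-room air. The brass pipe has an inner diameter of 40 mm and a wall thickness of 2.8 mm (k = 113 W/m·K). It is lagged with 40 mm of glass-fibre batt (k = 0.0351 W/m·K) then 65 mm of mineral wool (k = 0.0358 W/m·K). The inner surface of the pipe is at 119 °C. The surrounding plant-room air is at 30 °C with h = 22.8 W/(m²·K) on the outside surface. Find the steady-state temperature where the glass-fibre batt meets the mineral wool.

T ≈ 66.6 °C

Radial resistances (cylindrical: R_cond = ln(r_o/r_i)/(2πkL), R_conv = 1/(h·2πrL)):
R_brass pipe wall = ln(22.8/20)/(2π×113×1) = 1.845×10^-4 K/W
R_glass-fibre batt = ln(62.8/22.8)/(2π×0.0351×1) = 4.594 K/W
R_mineral wool = ln(127.8/62.8)/(2π×0.0358×1) = 3.159 K/W
R_outer film = 1/(h_o·2πr_oL) = 1/(22.8×2π×0.1278×1) = 0.05462 K/W
R_total = 7.808 K/W
Q = ΔT/R_total = 89/7.808
Q = 11.4 W/m
T_interface = T_inner − Q·ΣR(inner→interface) = 119 − 11.4×4.594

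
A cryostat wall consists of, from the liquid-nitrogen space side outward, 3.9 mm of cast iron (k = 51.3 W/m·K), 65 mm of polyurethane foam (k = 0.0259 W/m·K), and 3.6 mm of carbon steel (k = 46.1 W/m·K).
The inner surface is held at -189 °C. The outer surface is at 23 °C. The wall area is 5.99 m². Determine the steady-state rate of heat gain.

Using the resistance-network approach (series):
R_cast iron = L/(kA) = 0.0039/(51.3×5.99) = 1.269×10^-5 K/W
R_polyurethane foam = L/(kA) = 0.065/(0.0259×5.99) = 0.419 K/W
R_carbon steel = L/(kA) = 0.0036/(46.1×5.99) = 1.304×10^-5 K/W
R_total = 0.419 K/W
Q = ΔT / R_total = 212 / 0.419

Q ≈ 506 W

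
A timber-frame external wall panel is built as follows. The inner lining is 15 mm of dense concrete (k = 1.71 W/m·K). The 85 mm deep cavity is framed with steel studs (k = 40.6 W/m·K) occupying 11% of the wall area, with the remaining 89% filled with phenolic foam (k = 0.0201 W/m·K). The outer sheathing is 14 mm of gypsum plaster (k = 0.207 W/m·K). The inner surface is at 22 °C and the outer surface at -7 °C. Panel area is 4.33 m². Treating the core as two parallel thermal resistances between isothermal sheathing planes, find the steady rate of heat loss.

Sheathing layers in series; stud and cavity paths in parallel between them.
R_inner = 0.015/(1.71×4.33) = 0.002026 K/W
R_stud  = 0.085/(40.6×0.11×4.33) = 0.004396 K/W
R_cav   = 0.085/(0.0201×0.89×4.33) = 1.097 K/W
1/R_core = 1/R_stud + 1/R_cav → R_core = 0.004378 K/W
R_outer = 0.014/(0.207×4.33) = 0.01562 K/W
R_total = 0.02202 K/W
Q = ΔT/R_total = 29/0.02202

Q ≈ 1320 W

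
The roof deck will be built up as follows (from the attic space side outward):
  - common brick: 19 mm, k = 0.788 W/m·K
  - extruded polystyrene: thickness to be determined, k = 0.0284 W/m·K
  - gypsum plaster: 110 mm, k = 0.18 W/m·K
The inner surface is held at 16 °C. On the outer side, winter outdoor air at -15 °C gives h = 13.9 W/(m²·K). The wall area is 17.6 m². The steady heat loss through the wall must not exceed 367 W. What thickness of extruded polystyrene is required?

L ≈ 22.1 mm

Model the wall as resistances in series:
R_common brick = L/(kA) = 0.019/(0.788×17.6) = 0.00137 K/W
R_gypsum plaster = L/(kA) = 0.11/(0.18×17.6) = 0.03472 K/W
R_outer film = 1/(h_o·A) = 1/(13.9×17.6) = 0.004088 K/W
Sum of the known resistances R_other = 0.04018 K/W
Required total resistance R_tot = ΔT/Q_allow = 31/367 = 0.08447 K/W
R_extruded polystyrene = R_tot − R_other = 0.04429 K/W
L = R·k·A = 0.04429×0.0284×17.6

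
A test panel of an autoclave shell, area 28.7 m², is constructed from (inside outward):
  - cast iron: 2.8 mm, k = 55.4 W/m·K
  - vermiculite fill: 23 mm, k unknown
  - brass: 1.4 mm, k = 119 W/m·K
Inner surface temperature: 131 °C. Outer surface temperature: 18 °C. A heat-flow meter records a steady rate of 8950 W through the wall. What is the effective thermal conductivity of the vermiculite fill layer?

k ≈ 0.0635 W/(m·K)

Series thermal resistances:
R_cast iron = L/(kA) = 0.0028/(55.4×28.7) = 1.761×10^-6 K/W
R_brass = L/(kA) = 0.0014/(119×28.7) = 4.099×10^-7 K/W
Sum of known resistances R_other = 2.171×10^-6 K/W
Total R = ΔT/Q = 113/8950 = 0.01263 K/W
R_vermiculite fill = R_total − R_other = 0.01262 K/W
k = L/(R·A) = 0.023/(0.01262×28.7)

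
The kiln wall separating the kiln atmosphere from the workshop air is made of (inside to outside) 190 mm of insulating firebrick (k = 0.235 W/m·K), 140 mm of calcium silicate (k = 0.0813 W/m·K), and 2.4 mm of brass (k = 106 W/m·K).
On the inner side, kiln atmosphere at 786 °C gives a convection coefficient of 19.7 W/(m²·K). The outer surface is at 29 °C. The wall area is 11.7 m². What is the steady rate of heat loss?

Thermal resistances in series:
R_inner film = 1/(h_i·A) = 1/(19.7×11.7) = 0.004339 K/W
R_insulating firebrick = L/(kA) = 0.19/(0.235×11.7) = 0.0691 K/W
R_calcium silicate = L/(kA) = 0.14/(0.0813×11.7) = 0.1472 K/W
R_brass = L/(kA) = 0.0024/(106×11.7) = 1.935×10^-6 K/W
R_total = 0.2206 K/W
Q = ΔT / R_total = 757 / 0.2206

Q ≈ 3430 W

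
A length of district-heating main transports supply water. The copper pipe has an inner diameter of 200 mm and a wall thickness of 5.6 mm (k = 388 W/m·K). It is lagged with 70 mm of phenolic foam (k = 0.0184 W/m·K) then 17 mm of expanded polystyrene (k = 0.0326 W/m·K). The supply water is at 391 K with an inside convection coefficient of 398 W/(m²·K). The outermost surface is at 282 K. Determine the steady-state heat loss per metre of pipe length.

Cylindrical conduction, so R = ln(r₂/r₁)/(2πkL) per layer, in series:
R_inner film = 1/(h_i·2πr₁L) = 1/(398×2π×0.1×1) = 0.003999 K/W
R_copper pipe wall = ln(105.6/100)/(2π×388×1) = 2.235×10^-5 K/W
R_phenolic foam = ln(175.6/105.6)/(2π×0.0184×1) = 4.399 K/W
R_expanded polystyrene = ln(192.6/175.6)/(2π×0.0326×1) = 0.4511 K/W
R_total = 4.854 K/W
Q = ΔT/R_total = 109/4.854

q′ ≈ 22.5 W/m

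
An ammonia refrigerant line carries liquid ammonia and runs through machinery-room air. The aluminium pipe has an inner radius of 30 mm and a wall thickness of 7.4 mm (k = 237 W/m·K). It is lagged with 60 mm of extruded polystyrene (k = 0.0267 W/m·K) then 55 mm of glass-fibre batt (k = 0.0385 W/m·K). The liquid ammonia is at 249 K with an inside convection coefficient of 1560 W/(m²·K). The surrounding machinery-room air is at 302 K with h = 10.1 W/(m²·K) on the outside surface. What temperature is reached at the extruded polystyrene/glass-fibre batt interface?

T ≈ 288 K

Per-layer cylindrical resistances, series-summed:
R_inner film = 1/(h_i·2πr₁L) = 1/(1560×2π×0.03×1) = 0.003401 K/W
R_aluminium pipe wall = ln(37.4/30)/(2π×237×1) = 1.481×10^-4 K/W
R_extruded polystyrene = ln(97.4/37.4)/(2π×0.0267×1) = 5.705 K/W
R_glass-fibre batt = ln(152.4/97.4)/(2π×0.0385×1) = 1.851 K/W
R_outer film = 1/(h_o·2πr_oL) = 1/(10.1×2π×0.1524×1) = 0.1034 K/W
R_total = 7.663 K/W
Q = ΔT/R_total = 53/7.663
Q = 6.92 W/m
T_interface = T_inner + Q·ΣR(inner→interface) = 249 + 6.92×5.709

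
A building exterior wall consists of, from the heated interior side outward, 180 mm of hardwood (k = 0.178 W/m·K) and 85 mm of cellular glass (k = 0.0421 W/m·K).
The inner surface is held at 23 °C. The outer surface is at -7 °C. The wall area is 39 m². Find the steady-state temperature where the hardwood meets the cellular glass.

Series thermal resistances:
R_hardwood = L/(kA) = 0.18/(0.178×39) = 0.02593 K/W
R_cellular glass = L/(kA) = 0.085/(0.0421×39) = 0.05177 K/W
R_total = 0.0777 K/W;  Q = ΔT/R_total = 30/0.0777 = 386.1 W
T_interface = T_inner − Q·ΣR(inner→interface) = 23 − 386×0.02593

T ≈ 13 °C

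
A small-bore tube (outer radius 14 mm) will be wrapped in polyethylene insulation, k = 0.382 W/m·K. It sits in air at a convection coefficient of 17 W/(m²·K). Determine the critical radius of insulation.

r_cr ≈ 22.5 mm

For a cylinder r_cr = k/h = 0.382/17
r_cr = 22.5 mm; since the bare radius (14 mm) is below r_cr, adding a thin layer of insulation will *increase* heat loss.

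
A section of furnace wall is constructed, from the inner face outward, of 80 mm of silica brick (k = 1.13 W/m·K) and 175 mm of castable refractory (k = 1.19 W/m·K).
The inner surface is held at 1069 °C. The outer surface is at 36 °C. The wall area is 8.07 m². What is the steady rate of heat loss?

Q ≈ 38300 W

Model the wall as resistances in series:
R_silica brick = L/(kA) = 0.08/(1.13×8.07) = 0.008773 K/W
R_castable refractory = L/(kA) = 0.175/(1.19×8.07) = 0.01822 K/W
R_total = 0.027 K/W
Q = ΔT / R_total = 1033 / 0.027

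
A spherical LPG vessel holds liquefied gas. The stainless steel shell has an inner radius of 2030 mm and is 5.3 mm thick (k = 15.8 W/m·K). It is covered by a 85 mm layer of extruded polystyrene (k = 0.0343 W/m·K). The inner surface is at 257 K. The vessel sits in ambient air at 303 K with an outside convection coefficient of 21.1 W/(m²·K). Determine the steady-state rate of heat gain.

For a spherical shell R = (1/r₁ − 1/r₂)/(4πk); film R = 1/(h·4πr²). In series:
R_stainless steel shell = (1/2.03 − 1/2.0353)/(4π×15.8) = 6.461×10^-6 K/W
R_extruded polystyrene = (1/2.0353 − 1/2.1203)/(4π×0.0343) = 0.0457 K/W
R_outer film = 1/(h·4πr_o²) = 1/(21.1×4π×2.1203²) = 8.389×10^-4 K/W
R_total = 0.04654 K/W
Q = ΔT/R_total = 46/0.04654

Q ≈ 988 W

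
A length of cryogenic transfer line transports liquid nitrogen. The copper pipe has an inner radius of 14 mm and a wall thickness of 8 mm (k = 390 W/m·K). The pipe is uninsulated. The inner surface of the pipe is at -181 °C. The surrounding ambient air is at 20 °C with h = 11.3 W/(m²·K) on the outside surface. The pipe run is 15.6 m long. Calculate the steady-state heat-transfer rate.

Q ≈ 4900 W

Radial resistances (cylindrical: R_cond = ln(r_o/r_i)/(2πkL), R_conv = 1/(h·2πrL)):
R_copper pipe wall = ln(22/14)/(2π×390×15.6) = 1.182×10^-5 K/W
R_outer film = 1/(h_o·2πr_oL) = 1/(11.3×2π×0.022×15.6) = 0.04104 K/W
R_total = 0.04105 K/W
Q = ΔT/R_total = 201/0.04105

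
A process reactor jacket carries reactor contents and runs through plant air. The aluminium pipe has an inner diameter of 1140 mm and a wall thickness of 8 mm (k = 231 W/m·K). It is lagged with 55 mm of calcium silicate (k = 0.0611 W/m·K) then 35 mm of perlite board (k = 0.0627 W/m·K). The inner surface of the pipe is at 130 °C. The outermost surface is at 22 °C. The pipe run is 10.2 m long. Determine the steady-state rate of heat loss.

Q ≈ 2950 W

Treating each annulus and film as a series resistance:
R_aluminium pipe wall = ln(578/570)/(2π×231×10.2) = 9.414×10^-7 K/W
R_calcium silicate = ln(633/578)/(2π×0.0611×10.2) = 0.02321 K/W
R_perlite board = ln(668/633)/(2π×0.0627×10.2) = 0.01339 K/W
R_total = 0.03661 K/W
Q = ΔT/R_total = 108/0.03661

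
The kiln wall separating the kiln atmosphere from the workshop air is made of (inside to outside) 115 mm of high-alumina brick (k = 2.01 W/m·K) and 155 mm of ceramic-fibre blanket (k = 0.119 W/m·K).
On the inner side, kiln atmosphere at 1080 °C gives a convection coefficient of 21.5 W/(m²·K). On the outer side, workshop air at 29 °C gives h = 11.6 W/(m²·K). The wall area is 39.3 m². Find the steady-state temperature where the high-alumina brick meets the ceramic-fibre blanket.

Thermal resistances in series:
R_inner film = 1/(h_i·A) = 1/(21.5×39.3) = 0.001184 K/W
R_high-alumina brick = L/(kA) = 0.115/(2.01×39.3) = 0.001456 K/W
R_ceramic-fibre blanket = L/(kA) = 0.155/(0.119×39.3) = 0.03314 K/W
R_outer film = 1/(h_o·A) = 1/(11.6×39.3) = 0.002194 K/W
R_total = 0.03798 K/W;  Q = ΔT/R_total = 1051/0.03798 = 27680 W
T_interface = T_inner − Q·ΣR(inner→interface) = 1080 − 27700×0.002639

T ≈ 1010 °C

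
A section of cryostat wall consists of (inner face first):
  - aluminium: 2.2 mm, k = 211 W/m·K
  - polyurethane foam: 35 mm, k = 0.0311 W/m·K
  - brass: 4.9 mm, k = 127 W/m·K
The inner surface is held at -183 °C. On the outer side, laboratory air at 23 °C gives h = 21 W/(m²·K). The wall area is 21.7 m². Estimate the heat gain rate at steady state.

Q ≈ 3810 W

Thermal resistances in series:
R_aluminium = L/(kA) = 0.0022/(211×21.7) = 4.805×10^-7 K/W
R_polyurethane foam = L/(kA) = 0.035/(0.0311×21.7) = 0.05186 K/W
R_brass = L/(kA) = 0.0049/(127×21.7) = 1.778×10^-6 K/W
R_outer film = 1/(h_o·A) = 1/(21×21.7) = 0.002194 K/W
R_total = 0.05406 K/W
Q = ΔT / R_total = 206 / 0.05406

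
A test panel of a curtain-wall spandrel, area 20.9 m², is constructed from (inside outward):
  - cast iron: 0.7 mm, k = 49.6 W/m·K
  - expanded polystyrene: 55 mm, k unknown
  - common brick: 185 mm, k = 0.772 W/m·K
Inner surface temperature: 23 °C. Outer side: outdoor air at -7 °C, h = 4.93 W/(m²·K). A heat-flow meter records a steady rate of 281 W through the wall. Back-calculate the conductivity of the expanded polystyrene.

Series thermal resistances:
R_cast iron = L/(kA) = 0.0007/(49.6×20.9) = 6.753×10^-7 K/W
R_common brick = L/(kA) = 0.185/(0.772×20.9) = 0.01147 K/W
R_outer film = 1/(h_o·A) = 1/(4.93×20.9) = 0.009705 K/W
Sum of known resistances R_other = 0.02117 K/W
Total R = ΔT/Q = 30/281 = 0.1068 K/W
R_expanded polystyrene = R_total − R_other = 0.08559 K/W
k = L/(R·A) = 0.055/(0.08559×20.9)

k ≈ 0.0307 W/(m·K)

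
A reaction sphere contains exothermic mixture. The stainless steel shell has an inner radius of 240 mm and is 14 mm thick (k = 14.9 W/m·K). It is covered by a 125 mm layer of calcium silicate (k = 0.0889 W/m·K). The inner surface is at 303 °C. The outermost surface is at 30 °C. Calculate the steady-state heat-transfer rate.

For a spherical shell R = (1/r₁ − 1/r₂)/(4πk); film R = 1/(h·4πr²). In series:
R_stainless steel shell = (1/0.24 − 1/0.254)/(4π×14.9) = 0.001227 K/W
R_calcium silicate = (1/0.254 − 1/0.379)/(4π×0.0889) = 1.162 K/W
R_total = 1.164 K/W
Q = ΔT/R_total = 273/1.164

Q ≈ 235 W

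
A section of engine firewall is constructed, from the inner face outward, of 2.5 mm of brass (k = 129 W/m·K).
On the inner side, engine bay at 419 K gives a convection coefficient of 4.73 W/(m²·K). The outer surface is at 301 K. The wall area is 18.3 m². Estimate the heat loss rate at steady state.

Treating each layer as a thermal resistance in series:
R_inner film = 1/(h_i·A) = 1/(4.73×18.3) = 0.01155 K/W
R_brass = L/(kA) = 0.0025/(129×18.3) = 1.059×10^-6 K/W
R_total = 0.01155 K/W
Q = ΔT / R_total = 118 / 0.01155

Q ≈ 10200 W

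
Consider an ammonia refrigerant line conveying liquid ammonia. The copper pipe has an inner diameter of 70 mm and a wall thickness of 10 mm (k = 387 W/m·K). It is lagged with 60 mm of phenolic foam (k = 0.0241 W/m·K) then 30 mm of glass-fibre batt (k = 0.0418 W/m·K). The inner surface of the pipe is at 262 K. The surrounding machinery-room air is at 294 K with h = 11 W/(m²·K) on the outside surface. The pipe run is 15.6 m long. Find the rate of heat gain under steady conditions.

Q ≈ 75 W

Per-layer cylindrical resistances, series-summed:
R_copper pipe wall = ln(45/35)/(2π×387×15.6) = 6.625×10^-6 K/W
R_phenolic foam = ln(105/45)/(2π×0.0241×15.6) = 0.3587 K/W
R_glass-fibre batt = ln(135/105)/(2π×0.0418×15.6) = 0.06134 K/W
R_outer film = 1/(h_o·2πr_oL) = 1/(11×2π×0.135×15.6) = 0.00687 K/W
R_total = 0.4269 K/W
Q = ΔT/R_total = 32/0.4269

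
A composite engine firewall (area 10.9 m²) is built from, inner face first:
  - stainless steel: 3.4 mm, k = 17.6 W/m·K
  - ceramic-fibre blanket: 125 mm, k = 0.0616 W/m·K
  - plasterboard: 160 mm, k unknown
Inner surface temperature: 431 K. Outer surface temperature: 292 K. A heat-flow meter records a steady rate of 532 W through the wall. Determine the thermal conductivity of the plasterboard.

k ≈ 0.195 W/(m·K)

Treating each layer as a thermal resistance in series:
R_stainless steel = L/(kA) = 0.0034/(17.6×10.9) = 1.772×10^-5 K/W
R_ceramic-fibre blanket = L/(kA) = 0.125/(0.0616×10.9) = 0.1862 K/W
Sum of known resistances R_other = 0.1862 K/W
Total R = ΔT/Q = 139/532 = 0.2613 K/W
R_plasterboard = R_total − R_other = 0.07509 K/W
k = L/(R·A) = 0.16/(0.07509×10.9)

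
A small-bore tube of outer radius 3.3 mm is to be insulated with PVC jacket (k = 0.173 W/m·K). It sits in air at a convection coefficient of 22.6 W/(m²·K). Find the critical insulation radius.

r_cr ≈ 7.65 mm

For a cylinder r_cr = k/h = 0.173/22.6
r_cr = 7.65 mm; since the bare radius (3.3 mm) is below r_cr, adding a thin layer of insulation will *increase* heat loss.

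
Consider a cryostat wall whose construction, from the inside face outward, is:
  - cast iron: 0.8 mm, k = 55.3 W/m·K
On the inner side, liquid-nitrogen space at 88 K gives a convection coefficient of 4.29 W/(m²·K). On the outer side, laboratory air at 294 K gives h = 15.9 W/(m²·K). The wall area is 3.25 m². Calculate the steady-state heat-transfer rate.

Treating each layer as a thermal resistance in series:
R_inner film = 1/(h_i·A) = 1/(4.29×3.25) = 0.07172 K/W
R_cast iron = L/(kA) = 0.0008/(55.3×3.25) = 4.451×10^-6 K/W
R_outer film = 1/(h_o·A) = 1/(15.9×3.25) = 0.01935 K/W
R_total = 0.09108 K/W
Q = ΔT / R_total = 206 / 0.09108

Q ≈ 2260 W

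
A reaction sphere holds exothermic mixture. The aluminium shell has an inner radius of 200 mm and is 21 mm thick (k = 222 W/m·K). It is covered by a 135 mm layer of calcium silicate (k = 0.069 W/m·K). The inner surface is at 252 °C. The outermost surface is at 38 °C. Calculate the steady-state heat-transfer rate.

Q ≈ 108 W

Spherical conduction: R = (1/r_in − 1/r_out)/(4πk) per layer; series-sum.
R_aluminium shell = (1/0.2 − 1/0.221)/(4π×222) = 1.703×10^-4 K/W
R_calcium silicate = (1/0.221 − 1/0.356)/(4π×0.069) = 1.979 K/W
R_total = 1.979 K/W
Q = ΔT/R_total = 214/1.979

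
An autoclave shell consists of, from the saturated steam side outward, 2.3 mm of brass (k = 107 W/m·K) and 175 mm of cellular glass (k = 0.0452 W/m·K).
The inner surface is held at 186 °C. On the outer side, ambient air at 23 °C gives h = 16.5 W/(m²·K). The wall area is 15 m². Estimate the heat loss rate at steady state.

Thermal resistances in series:
R_brass = L/(kA) = 0.0023/(107×15) = 1.433×10^-6 K/W
R_cellular glass = L/(kA) = 0.175/(0.0452×15) = 0.2581 K/W
R_outer film = 1/(h_o·A) = 1/(16.5×15) = 0.00404 K/W
R_total = 0.2622 K/W
Q = ΔT / R_total = 163 / 0.2622

Q ≈ 622 W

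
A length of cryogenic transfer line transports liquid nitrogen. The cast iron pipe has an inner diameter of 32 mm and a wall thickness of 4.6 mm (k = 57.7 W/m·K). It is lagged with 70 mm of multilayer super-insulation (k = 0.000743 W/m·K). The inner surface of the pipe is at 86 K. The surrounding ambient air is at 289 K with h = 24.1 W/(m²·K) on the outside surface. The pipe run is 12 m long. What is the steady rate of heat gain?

Treating each annulus and film as a series resistance:
R_cast iron pipe wall = ln(20.6/16)/(2π×57.7×12) = 5.809×10^-5 K/W
R_multilayer super-insulation = ln(90.6/20.6)/(2π×0.000743×12) = 26.44 K/W
R_outer film = 1/(h_o·2πr_oL) = 1/(24.1×2π×0.0906×12) = 0.006074 K/W
R_total = 26.45 K/W
Q = ΔT/R_total = 203/26.45

Q ≈ 7.68 W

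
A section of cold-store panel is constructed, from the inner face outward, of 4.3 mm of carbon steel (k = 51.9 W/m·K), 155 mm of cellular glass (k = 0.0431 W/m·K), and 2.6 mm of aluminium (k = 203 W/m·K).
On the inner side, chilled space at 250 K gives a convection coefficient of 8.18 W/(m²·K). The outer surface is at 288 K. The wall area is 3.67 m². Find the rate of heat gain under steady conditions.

Q ≈ 37.5 W

Thermal resistances in series:
R_inner film = 1/(h_i·A) = 1/(8.18×3.67) = 0.03331 K/W
R_carbon steel = L/(kA) = 0.0043/(51.9×3.67) = 2.258×10^-5 K/W
R_cellular glass = L/(kA) = 0.155/(0.0431×3.67) = 0.9799 K/W
R_aluminium = L/(kA) = 0.0026/(203×3.67) = 3.49×10^-6 K/W
R_total = 1.013 K/W
Q = ΔT / R_total = 38 / 1.013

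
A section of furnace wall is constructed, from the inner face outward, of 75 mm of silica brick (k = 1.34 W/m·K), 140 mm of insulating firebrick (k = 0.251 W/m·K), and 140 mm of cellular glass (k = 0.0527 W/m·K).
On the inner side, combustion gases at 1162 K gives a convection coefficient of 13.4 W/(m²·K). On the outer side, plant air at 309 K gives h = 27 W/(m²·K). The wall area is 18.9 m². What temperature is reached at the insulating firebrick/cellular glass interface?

T ≈ 988 K

Series thermal resistances:
R_inner film = 1/(h_i·A) = 1/(13.4×18.9) = 0.003949 K/W
R_silica brick = L/(kA) = 0.075/(1.34×18.9) = 0.002961 K/W
R_insulating firebrick = L/(kA) = 0.14/(0.251×18.9) = 0.02951 K/W
R_cellular glass = L/(kA) = 0.14/(0.0527×18.9) = 0.1406 K/W
R_outer film = 1/(h_o·A) = 1/(27×18.9) = 0.00196 K/W
R_total = 0.1789 K/W;  Q = ΔT/R_total = 853/0.1789 = 4767 W
T_interface = T_inner − Q·ΣR(inner→interface) = 1162 − 4770×0.03642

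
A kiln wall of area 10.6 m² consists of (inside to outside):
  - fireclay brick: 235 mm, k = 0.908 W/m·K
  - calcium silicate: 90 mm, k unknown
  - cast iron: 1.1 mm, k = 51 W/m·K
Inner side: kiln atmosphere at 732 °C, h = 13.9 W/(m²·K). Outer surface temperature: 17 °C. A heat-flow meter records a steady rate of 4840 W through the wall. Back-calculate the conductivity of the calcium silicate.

Treating each layer as a thermal resistance in series:
R_inner film = 1/(h_i·A) = 1/(13.9×10.6) = 0.006787 K/W
R_fireclay brick = L/(kA) = 0.235/(0.908×10.6) = 0.02442 K/W
R_cast iron = L/(kA) = 0.0011/(51×10.6) = 2.035×10^-6 K/W
Sum of known resistances R_other = 0.03121 K/W
Total R = ΔT/Q = 715/4840 = 0.1477 K/W
R_calcium silicate = R_total − R_other = 0.1165 K/W
k = L/(R·A) = 0.09/(0.1165×10.6)

k ≈ 0.0729 W/(m·K)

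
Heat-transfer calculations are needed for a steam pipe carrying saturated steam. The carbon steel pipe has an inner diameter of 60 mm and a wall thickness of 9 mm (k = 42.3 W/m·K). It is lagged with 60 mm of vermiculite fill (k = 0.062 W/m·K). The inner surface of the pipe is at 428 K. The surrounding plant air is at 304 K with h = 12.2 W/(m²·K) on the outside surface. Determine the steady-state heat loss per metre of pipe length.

q′ ≈ 49.1 W/m

Cylindrical conduction, so R = ln(r₂/r₁)/(2πkL) per layer, in series:
R_carbon steel pipe wall = ln(39/30)/(2π×42.3×1) = 9.872×10^-4 K/W
R_vermiculite fill = ln(99/39)/(2π×0.062×1) = 2.391 K/W
R_outer film = 1/(h_o·2πr_oL) = 1/(12.2×2π×0.099×1) = 0.1318 K/W
R_total = 2.524 K/W
Q = ΔT/R_total = 124/2.524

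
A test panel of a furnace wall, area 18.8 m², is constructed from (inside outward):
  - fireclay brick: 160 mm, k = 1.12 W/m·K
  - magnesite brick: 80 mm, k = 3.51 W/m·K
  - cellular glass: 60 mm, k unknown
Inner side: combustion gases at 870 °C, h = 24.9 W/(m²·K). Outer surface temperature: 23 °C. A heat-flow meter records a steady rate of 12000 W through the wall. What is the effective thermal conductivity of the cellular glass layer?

Model the wall as resistances in series:
R_inner film = 1/(h_i·A) = 1/(24.9×18.8) = 0.002136 K/W
R_fireclay brick = L/(kA) = 0.16/(1.12×18.8) = 0.007599 K/W
R_magnesite brick = L/(kA) = 0.08/(3.51×18.8) = 0.001212 K/W
Sum of known resistances R_other = 0.01095 K/W
Total R = ΔT/Q = 847/12000 = 0.07058 K/W
R_cellular glass = R_total − R_other = 0.05964 K/W
k = L/(R·A) = 0.06/(0.05964×18.8)

k ≈ 0.0535 W/(m·K)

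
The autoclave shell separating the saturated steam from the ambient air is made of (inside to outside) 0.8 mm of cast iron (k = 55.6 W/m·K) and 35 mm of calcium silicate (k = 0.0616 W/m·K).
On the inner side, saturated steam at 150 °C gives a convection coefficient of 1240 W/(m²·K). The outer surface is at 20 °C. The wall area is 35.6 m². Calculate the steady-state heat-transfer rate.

Q ≈ 8130 W

Thermal resistances in series:
R_inner film = 1/(h_i·A) = 1/(1240×35.6) = 2.265×10^-5 K/W
R_cast iron = L/(kA) = 0.0008/(55.6×35.6) = 4.042×10^-7 K/W
R_calcium silicate = L/(kA) = 0.035/(0.0616×35.6) = 0.01596 K/W
R_total = 0.01598 K/W
Q = ΔT / R_total = 130 / 0.01598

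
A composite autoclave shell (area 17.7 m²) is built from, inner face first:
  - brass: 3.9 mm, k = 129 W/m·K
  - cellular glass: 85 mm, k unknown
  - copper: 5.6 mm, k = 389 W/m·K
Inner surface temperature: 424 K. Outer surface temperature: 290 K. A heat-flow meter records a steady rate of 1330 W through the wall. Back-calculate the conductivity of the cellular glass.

k ≈ 0.0477 W/(m·K)

Model the wall as resistances in series:
R_brass = L/(kA) = 0.0039/(129×17.7) = 1.708×10^-6 K/W
R_copper = L/(kA) = 0.0056/(389×17.7) = 8.133×10^-7 K/W
Sum of known resistances R_other = 2.521×10^-6 K/W
Total R = ΔT/Q = 134/1330 = 0.1008 K/W
R_cellular glass = R_total − R_other = 0.1007 K/W
k = L/(R·A) = 0.085/(0.1007×17.7)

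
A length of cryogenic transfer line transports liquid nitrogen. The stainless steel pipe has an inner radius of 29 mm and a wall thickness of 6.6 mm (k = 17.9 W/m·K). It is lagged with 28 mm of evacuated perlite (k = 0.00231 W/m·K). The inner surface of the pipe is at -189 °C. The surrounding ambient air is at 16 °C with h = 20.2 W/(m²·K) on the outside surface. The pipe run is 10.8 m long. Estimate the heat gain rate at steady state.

Q ≈ 55.2 W

Per-layer cylindrical resistances, series-summed:
R_stainless steel pipe wall = ln(35.6/29)/(2π×17.9×10.8) = 1.688×10^-4 K/W
R_evacuated perlite = ln(63.6/35.6)/(2π×0.00231×10.8) = 3.702 K/W
R_outer film = 1/(h_o·2πr_oL) = 1/(20.2×2π×0.0636×10.8) = 0.01147 K/W
R_total = 3.713 K/W
Q = ΔT/R_total = 205/3.713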